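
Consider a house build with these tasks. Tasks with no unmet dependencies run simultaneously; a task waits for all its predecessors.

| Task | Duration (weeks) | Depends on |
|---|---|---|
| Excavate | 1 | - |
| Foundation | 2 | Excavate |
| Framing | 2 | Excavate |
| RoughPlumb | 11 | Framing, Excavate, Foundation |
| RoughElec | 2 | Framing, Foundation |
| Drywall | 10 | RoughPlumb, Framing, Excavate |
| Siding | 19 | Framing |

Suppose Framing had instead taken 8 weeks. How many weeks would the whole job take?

30

As given, the longest chain is Excavate→Framing→RoughPlumb→Drywall = 1+2+11+10 = 24, so the finish is 24 weeks.
Framing lies on that path, so at 8 weeks the path becomes 30 weeks.
No other chain overtakes it, so the finish is 30 weeks.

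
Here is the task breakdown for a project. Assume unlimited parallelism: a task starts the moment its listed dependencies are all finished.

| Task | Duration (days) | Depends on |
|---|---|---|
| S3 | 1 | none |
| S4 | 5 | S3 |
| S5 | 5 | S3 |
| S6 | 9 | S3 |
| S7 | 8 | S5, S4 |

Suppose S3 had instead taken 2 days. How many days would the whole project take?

As given, the longest chain is S3→S4→S7 = 1+5+8 = 14, so the finish is 14 days.
S3 lies on that path, so at 2 days the path becomes 15 days.
The critical path is still S3→S4→S7; finish is now 15 days.

15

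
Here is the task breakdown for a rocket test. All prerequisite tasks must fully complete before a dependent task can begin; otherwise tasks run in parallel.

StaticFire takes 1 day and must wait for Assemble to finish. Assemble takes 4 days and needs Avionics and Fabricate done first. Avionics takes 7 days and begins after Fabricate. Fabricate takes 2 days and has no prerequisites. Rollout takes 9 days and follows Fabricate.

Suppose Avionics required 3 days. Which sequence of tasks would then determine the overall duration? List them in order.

The binding path is Fabricate→Avionics→Assemble→StaticFire = 2+7+4+1 = 14; finish at 14 days.
Avionics is on the critical path; changing it to 3 makes that path 10 days.
New critical path: Fabricate→Rollout = 2+9 = 11 ⇒ 11 days.

Fabricate, Rollout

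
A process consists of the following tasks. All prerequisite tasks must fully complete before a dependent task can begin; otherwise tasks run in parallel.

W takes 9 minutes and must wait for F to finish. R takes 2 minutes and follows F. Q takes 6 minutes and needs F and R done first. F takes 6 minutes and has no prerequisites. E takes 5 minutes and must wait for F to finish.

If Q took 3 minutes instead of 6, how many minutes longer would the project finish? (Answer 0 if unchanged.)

Actual critical path: F→W = 6+9 = 15 ⇒ 15 minutes.
Q is off the critical path — its longest chain is 14 minutes, giving 1 of slack.
That remains the longest chain; total 15 minutes.
Change in finish: 15 − 15 = +0 minutes.

0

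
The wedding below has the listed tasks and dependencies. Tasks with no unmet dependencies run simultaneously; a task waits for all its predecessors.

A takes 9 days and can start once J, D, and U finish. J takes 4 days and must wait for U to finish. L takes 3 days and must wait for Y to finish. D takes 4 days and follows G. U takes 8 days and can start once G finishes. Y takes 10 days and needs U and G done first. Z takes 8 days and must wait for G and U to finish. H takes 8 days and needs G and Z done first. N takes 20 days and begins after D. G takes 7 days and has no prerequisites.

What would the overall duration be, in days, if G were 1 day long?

25

The binding path is G→U→Z→H = 7+8+8+8 = 31; finish at 31 days.
Since G is critical, the -6 change carries straight to that chain (now 25 days).
That remains the longest chain; total 25 days.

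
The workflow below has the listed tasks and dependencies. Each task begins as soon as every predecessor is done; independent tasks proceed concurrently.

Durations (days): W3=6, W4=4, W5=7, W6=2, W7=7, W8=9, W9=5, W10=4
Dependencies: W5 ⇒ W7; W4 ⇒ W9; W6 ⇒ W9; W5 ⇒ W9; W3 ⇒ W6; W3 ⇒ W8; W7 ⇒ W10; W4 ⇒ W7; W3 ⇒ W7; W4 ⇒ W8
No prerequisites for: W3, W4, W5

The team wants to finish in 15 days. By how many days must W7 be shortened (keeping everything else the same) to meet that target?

3

Current finish: 18 days; target: 15.
W7 is on every critical path, so each day cut from W7 cuts the finish by one (this holds down to a finish of 15).
Need 18 − 15 = 3 days off W7 → W7 becomes 4 days, finish becomes 15.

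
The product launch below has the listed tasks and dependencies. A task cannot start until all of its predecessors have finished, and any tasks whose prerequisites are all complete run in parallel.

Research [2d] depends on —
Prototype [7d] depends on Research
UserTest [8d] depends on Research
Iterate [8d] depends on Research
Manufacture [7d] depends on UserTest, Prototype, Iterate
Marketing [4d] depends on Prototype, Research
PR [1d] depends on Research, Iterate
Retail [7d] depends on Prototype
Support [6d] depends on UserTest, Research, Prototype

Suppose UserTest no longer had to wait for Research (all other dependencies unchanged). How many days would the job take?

Before: longest chain Research→UserTest→Manufacture = 2+8+7 = 17, finish 17.
Without Research→UserTest, UserTest's earliest start moves from 2 to 0.
After: Research→Iterate→Manufacture = 2+8+7 = 17 → 17 days.

17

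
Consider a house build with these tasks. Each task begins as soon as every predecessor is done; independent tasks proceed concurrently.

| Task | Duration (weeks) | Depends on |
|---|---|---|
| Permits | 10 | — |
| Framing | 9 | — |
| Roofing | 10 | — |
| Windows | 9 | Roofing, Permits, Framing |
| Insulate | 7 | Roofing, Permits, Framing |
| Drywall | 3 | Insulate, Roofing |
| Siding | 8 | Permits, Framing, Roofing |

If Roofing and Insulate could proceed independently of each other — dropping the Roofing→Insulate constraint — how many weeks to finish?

Before: longest chain Permits→Insulate→Drywall = 10+7+3 = 20, finish 20.
Dropping Roofing→Insulate doesn't change Insulate's earliest start (10); another predecessor still binds.
After: Permits→Insulate→Drywall = 10+7+3 = 20 → 20 weeks.

20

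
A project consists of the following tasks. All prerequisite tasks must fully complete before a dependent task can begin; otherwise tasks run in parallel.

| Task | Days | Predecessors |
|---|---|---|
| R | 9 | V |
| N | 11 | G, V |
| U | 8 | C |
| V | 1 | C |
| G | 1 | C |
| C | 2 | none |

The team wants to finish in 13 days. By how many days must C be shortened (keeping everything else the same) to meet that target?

1

Current finish: 14 days; target: 13.
C is on every critical path, so each day cut from C cuts the finish by one (this holds down to a finish of 13).
Need 14 − 13 = 1 day off C → C becomes 1 day, finish becomes 13.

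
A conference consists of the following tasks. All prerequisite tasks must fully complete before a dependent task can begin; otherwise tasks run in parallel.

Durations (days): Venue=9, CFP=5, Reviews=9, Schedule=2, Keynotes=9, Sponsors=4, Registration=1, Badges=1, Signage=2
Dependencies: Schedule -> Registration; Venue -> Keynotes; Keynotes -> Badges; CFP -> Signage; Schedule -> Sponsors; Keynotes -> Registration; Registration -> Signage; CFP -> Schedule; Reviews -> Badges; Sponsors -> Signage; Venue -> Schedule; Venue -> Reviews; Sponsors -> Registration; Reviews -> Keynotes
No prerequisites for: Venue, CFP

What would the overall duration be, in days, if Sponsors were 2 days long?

30

Baseline: Venue→Reviews→Keynotes→Registration→Signage = 9+9+9+1+2 = 30 → 30 days.
Sponsors is off the critical path — its longest chain is 18 days, giving 12 of slack.
No other chain overtakes it, so the finish is 30 days.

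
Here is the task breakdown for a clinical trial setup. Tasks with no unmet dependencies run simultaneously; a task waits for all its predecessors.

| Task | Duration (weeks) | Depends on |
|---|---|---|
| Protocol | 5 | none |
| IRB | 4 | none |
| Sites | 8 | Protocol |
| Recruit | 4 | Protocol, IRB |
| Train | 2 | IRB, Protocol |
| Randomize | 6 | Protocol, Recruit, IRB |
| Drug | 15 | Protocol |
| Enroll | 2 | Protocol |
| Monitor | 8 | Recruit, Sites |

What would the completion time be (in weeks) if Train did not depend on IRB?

21

Original critical path: Protocol→Sites→Monitor = 5+8+8 = 21 ⇒ 21 weeks.
Dropping IRB→Train doesn't change Train's earliest start (5); another predecessor still binds.
New critical path: Protocol→Sites→Monitor = 5+8+8 = 21 ⇒ 21 weeks.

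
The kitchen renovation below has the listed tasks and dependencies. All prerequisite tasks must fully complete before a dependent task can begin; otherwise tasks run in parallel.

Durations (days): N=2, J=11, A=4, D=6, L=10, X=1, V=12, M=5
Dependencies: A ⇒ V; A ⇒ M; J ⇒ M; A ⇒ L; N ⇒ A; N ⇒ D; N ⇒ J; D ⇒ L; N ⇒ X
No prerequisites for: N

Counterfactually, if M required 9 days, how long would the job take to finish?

Critical path before the change: N→J→M = 2+11+5 = 18 giving 18 days.
M is on the critical path; changing it to 9 makes that path 22 days.
That remains the longest chain; total 22 days.

22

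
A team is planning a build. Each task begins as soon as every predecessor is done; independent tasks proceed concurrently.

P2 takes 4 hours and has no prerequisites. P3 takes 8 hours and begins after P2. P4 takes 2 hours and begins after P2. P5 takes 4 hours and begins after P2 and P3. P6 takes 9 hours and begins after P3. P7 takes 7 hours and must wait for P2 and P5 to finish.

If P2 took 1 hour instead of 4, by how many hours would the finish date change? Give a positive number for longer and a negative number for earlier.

Actual critical path: P2→P3→P5→P7 = 4+8+4+7 = 23 ⇒ 23 hours.
P2 is on the critical path; changing it to 1 makes that path 20 hours.
No other chain overtakes it, so the finish is 20 hours.
Change in finish: 20 − 23 = -3 hours.

-3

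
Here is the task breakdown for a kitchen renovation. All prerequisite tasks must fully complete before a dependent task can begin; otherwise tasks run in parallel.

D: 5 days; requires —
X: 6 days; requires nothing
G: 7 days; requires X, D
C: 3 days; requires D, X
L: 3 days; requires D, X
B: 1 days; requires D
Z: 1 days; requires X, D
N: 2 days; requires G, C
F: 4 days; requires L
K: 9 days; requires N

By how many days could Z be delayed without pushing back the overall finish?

17

Critical path: X→G→N→K = 6+7+2+9 = 24, so the finish is 24 days.
The longest chain containing Z totals 7 days.
Float = 24 − 7 = 17.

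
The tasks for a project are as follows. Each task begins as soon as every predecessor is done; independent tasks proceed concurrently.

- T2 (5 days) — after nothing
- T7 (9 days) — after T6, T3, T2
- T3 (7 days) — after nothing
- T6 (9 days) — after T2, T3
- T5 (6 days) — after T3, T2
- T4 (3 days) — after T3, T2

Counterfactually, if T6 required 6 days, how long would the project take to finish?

Baseline: T3→T6→T7 = 7+9+9 = 25 → 25 days.
Since T6 is critical, the -3 change carries straight to that chain (now 22 days).
The critical path is still T3→T6→T7; finish is now 22 days.

22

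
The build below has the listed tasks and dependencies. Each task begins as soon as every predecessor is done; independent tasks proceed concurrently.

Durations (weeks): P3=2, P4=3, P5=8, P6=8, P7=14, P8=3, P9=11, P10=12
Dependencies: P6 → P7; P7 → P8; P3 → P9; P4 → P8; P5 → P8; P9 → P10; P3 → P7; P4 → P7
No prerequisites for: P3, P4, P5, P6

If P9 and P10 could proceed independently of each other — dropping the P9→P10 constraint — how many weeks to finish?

Original critical path: P3→P9→P10 = 2+11+12 = 25 ⇒ 25 weeks.
Without P9→P10, P10's earliest start moves from 13 to 0.
The longest chain is now P6→P7→P8 = 8+14+3 = 25, so the plan takes 25 weeks.

25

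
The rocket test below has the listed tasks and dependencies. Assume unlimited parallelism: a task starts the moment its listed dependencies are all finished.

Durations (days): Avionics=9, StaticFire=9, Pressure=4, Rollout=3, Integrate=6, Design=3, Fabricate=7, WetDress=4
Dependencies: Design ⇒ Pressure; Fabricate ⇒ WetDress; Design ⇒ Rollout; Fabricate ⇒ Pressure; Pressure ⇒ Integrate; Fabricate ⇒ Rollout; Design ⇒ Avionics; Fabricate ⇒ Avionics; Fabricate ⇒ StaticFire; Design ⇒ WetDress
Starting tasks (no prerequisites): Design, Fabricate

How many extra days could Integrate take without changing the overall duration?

0

Critical path: Fabricate→Pressure→Integrate = 7+4+6 = 17, so the finish is 17 days.
The longest chain containing Integrate totals 17 days.
Float = 17 − 17 = 0.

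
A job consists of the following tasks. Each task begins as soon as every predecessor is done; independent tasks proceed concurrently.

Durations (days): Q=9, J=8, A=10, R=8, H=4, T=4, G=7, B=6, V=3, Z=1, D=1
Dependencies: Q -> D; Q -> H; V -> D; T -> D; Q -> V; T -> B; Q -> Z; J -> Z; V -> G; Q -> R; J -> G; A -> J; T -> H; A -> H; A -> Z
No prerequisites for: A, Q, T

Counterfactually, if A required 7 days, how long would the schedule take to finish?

22

Baseline: A→J→G = 10+8+7 = 25 → 25 days.
A is on the critical path; changing it to 7 makes that path 22 days.
No other chain overtakes it, so the finish is 22 days.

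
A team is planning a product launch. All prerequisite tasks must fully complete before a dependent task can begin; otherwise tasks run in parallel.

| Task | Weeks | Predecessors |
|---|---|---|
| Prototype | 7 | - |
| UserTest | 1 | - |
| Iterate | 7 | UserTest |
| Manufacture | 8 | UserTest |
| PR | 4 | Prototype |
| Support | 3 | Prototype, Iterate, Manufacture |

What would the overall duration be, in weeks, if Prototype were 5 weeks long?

Actual critical path: UserTest→Manufacture→Support = 1+8+3 = 12 ⇒ 12 weeks.
The longest path through Prototype is only 11 weeks, so Prototype has float 1.
The critical path is still UserTest→Manufacture→Support; finish is now 12 weeks.

12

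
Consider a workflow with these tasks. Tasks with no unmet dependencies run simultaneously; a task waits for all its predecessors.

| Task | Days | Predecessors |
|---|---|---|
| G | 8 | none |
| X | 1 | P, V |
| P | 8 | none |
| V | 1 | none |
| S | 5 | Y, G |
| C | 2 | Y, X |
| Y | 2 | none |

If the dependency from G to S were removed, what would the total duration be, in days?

11

Original critical path: G→S = 8+5 = 13 ⇒ 13 days.
Without G→S, S's earliest start moves from 8 to 2.
New critical path: P→X→C = 8+1+2 = 11 ⇒ 11 days.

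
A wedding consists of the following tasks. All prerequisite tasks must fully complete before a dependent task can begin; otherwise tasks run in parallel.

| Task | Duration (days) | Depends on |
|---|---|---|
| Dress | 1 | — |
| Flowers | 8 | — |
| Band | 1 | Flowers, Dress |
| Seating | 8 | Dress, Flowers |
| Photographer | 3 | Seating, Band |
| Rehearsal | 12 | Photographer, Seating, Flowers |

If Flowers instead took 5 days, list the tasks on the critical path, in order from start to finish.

Actual critical path: Flowers→Seating→Photographer→Rehearsal = 8+8+3+12 = 31 ⇒ 31 days.
Flowers is on the critical path; changing it to 5 makes that path 28 days.
The critical path is still Flowers→Seating→Photographer→Rehearsal; finish is now 28 days.

Flowers, Seating, Photographer, Rehearsal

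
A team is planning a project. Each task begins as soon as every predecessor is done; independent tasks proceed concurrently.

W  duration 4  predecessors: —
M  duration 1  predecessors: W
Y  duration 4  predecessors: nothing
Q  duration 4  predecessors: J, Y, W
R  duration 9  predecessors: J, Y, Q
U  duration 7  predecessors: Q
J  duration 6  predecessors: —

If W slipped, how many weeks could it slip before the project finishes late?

Critical path: J→Q→R = 6+4+9 = 19, so the finish is 19 weeks.
W finishes as early as 4 and must finish by 6.
So W can slip 6 − 4 = 2 weeks.

2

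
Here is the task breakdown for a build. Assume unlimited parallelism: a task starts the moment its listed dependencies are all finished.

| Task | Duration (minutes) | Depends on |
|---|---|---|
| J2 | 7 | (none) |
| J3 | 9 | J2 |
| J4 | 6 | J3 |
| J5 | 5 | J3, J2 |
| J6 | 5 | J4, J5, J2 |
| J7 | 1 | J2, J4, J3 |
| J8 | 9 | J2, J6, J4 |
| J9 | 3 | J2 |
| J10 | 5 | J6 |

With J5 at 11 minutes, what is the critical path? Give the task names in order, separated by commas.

Baseline: J2→J3→J4→J6→J8 = 7+9+6+5+9 = 36 → 36 minutes.
J5 is off the critical path — its longest chain is 35 minutes, giving 1 of slack.
Now J2→J3→J5→J6→J8 = 7+9+11+5+9 = 41 is longest, so the finish becomes 41 minutes.

J2, J3, J5, J6, J8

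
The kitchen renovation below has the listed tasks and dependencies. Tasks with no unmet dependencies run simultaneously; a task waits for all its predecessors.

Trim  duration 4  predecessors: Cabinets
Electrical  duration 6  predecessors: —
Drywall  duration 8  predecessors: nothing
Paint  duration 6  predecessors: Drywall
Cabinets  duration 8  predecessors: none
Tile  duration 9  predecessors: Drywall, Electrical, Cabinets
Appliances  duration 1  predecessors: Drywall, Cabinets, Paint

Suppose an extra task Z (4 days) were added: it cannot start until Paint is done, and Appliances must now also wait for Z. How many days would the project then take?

19

Originally the project takes 17 days.
With Z inserted, Appliances now waits for max(Drywall, Cabinets, Paint, Z).
New critical path: Drywall→Paint→Z→Appliances = 8+6+4+1 = 19 ⇒ 19 days.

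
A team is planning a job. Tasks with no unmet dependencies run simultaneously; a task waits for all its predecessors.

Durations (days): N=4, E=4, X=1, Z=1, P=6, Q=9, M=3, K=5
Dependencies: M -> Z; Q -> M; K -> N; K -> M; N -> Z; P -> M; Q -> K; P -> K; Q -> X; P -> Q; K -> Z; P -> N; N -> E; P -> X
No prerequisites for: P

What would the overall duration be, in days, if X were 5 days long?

Baseline: P→Q→K→N→E = 6+9+5+4+4 = 28 → 28 days.
X has 12 days of float (longest path through it is 16).
No other chain overtakes it, so the finish is 28 days.

28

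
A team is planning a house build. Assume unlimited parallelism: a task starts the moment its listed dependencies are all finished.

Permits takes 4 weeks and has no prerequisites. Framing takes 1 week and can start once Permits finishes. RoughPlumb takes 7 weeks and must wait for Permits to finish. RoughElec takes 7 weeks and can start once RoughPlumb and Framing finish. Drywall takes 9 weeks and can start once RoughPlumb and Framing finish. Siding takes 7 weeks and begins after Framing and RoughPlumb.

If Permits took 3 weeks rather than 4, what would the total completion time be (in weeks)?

Baseline: Permits→RoughPlumb→Drywall = 4+7+9 = 20 → 20 weeks.
Since Permits is critical, the -1 change carries straight to that chain (now 19 weeks).
No other chain overtakes it, so the finish is 19 weeks.

19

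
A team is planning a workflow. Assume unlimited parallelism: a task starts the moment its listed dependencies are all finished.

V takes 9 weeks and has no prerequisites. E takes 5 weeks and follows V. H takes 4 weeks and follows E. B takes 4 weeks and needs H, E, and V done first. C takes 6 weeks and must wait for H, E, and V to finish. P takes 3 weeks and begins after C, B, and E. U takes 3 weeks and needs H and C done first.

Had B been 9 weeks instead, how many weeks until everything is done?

The binding path is V→E→H→C→P = 9+5+4+6+3 = 27; finish at 27 weeks.
The longest path through B is only 25 weeks, so B has float 2.
Now V→E→H→B→P = 9+5+4+9+3 = 30 is longest, so the finish becomes 30 weeks.

30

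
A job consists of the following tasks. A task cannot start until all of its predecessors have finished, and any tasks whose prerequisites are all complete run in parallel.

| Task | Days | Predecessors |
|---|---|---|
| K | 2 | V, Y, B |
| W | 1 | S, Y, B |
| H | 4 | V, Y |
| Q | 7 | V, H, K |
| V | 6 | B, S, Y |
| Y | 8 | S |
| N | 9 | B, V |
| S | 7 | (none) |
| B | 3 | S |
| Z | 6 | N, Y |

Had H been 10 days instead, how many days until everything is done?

38

Baseline: S→Y→V→N→Z = 7+8+6+9+6 = 36 → 36 days.
H is off the critical path — its longest chain is 32 days, giving 4 of slack.
The binding chain switches to S→Y→V→H→Q = 7+8+6+10+7 = 38; finish 38 days.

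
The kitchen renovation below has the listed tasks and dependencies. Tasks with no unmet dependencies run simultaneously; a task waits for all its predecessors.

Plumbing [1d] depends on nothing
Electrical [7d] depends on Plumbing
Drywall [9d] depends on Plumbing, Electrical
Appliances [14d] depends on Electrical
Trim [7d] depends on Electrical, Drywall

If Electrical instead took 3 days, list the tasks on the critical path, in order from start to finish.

Plumbing, Electrical, Drywall, Trim

Actual critical path: Plumbing→Electrical→Drywall→Trim = 1+7+9+7 = 24 ⇒ 24 days.
Since Electrical is critical, the -4 change carries straight to that chain (now 20 days).
The critical path is still Plumbing→Electrical→Drywall→Trim; finish is now 20 days.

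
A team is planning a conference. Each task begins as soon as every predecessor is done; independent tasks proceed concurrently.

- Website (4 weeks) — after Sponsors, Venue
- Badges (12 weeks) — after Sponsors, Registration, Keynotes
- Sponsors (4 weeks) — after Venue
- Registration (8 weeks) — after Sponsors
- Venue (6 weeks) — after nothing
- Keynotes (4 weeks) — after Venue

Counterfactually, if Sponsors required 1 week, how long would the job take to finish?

The binding path is Venue→Sponsors→Registration→Badges = 6+4+8+12 = 30; finish at 30 weeks.
Sponsors is on the critical path; changing it to 1 makes that path 27 weeks.
That remains the longest chain; total 27 weeks.

27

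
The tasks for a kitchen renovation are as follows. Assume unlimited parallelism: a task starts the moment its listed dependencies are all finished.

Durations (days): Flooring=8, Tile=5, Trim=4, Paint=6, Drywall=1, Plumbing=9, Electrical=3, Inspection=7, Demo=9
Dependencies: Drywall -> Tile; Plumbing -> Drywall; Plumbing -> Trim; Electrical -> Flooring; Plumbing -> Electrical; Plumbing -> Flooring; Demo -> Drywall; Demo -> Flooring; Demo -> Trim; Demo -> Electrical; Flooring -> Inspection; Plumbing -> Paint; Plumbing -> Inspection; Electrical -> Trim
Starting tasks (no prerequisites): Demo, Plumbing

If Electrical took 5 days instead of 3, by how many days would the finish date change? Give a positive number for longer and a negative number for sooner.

2

Critical path before the change: Demo→Electrical→Flooring→Inspection = 9+3+8+7 = 27 giving 27 days.
Electrical is on the critical path; changing it to 5 makes that path 29 days.
No other chain overtakes it, so the finish is 29 days.
Change in finish: 29 − 27 = +2 days.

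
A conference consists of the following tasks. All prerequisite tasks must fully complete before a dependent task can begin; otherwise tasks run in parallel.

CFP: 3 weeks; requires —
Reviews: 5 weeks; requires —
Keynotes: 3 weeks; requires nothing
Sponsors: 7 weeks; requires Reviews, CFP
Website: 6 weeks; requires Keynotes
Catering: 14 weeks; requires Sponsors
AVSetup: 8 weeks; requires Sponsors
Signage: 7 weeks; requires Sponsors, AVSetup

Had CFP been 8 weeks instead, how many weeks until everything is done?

30

As given, the longest chain is Reviews→Sponsors→AVSetup→Signage = 5+7+8+7 = 27, so the finish is 27 weeks.
CFP is off the critical path — its longest chain is 25 weeks, giving 2 of slack.
New critical path: CFP→Sponsors→AVSetup→Signage = 8+7+8+7 = 30 ⇒ 30 weeks.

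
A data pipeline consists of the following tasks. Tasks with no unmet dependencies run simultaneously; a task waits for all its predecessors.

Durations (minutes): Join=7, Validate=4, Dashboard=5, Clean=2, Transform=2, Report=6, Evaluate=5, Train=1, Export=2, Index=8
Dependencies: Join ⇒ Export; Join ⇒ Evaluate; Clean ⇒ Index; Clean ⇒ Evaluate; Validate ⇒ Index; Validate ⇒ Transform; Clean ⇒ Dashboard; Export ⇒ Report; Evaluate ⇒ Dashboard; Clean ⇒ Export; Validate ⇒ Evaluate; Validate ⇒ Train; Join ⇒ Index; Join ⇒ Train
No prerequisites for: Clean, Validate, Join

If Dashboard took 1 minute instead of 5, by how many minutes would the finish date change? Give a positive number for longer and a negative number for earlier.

-2

Critical path before the change: Join→Evaluate→Dashboard = 7+5+5 = 17 giving 17 minutes.
Dashboard is on the critical path; changing it to 1 makes that path 13 minutes.
New critical path: Join→Export→Report = 7+2+6 = 15 ⇒ 15 minutes.
Change in finish: 15 − 17 = -2 minutes.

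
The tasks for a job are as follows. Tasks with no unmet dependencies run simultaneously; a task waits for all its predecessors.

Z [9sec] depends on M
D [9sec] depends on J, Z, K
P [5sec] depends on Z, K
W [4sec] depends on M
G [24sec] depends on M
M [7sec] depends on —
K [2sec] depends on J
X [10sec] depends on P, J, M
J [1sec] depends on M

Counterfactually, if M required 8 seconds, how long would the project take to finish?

Actual critical path: M→G = 7+24 = 31 ⇒ 31 seconds.
M lies on that path, so at 8 seconds the path becomes 32 seconds.
No other chain overtakes it, so the finish is 32 seconds.

32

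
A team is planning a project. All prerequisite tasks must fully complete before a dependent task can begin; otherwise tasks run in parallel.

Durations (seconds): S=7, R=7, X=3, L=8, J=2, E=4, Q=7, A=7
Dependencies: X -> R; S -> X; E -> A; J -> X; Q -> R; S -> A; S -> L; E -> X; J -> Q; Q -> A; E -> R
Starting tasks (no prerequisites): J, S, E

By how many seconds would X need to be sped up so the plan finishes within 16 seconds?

Current finish: 17 seconds; target: 16.
X is on every critical path, so each second cut from X cuts the finish by one (this holds down to a finish of 16).
Need 17 − 16 = 1 second off X → X becomes 2 seconds, finish becomes 16.

1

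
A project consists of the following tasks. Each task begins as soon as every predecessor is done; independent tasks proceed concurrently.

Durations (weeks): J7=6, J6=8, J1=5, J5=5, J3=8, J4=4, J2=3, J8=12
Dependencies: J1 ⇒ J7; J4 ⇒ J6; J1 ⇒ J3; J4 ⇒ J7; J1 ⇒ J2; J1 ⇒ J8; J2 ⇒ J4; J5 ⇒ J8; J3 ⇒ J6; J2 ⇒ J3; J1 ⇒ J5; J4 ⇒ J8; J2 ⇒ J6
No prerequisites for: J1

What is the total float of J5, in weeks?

2

The longest chain is J1→J2→J3→J6 = 5+3+8+8 = 24; overall finish 24 weeks.
Longest path through J5: 22 weeks (earliest finish 10, latest finish 12).
So J5 can slip 12 − 10 = 2 weeks.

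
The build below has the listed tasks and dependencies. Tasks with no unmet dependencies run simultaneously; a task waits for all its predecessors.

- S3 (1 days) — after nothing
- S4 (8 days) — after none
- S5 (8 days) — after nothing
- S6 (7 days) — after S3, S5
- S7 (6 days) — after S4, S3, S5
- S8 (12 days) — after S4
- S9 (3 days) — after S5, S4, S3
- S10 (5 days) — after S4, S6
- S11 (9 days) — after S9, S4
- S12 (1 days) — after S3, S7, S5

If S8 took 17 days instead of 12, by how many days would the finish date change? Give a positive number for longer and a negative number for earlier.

5

As given, the longest chain is S4→S8 = 8+12 = 20, so the finish is 20 days.
Since S8 is critical, the +5 change carries straight to that chain (now 25 days).
No other chain overtakes it, so the finish is 25 days.
Change in finish: 25 − 20 = +5 days.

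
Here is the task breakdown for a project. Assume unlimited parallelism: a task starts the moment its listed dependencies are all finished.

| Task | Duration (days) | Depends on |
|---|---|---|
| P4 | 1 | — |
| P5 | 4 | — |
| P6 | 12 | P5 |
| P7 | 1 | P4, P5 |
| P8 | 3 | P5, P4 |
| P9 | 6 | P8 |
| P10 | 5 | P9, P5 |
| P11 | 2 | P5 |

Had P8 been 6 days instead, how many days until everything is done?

Actual critical path: P5→P8→P9→P10 = 4+3+6+5 = 18 ⇒ 18 days.
P8 is on the critical path; changing it to 6 makes that path 21 days.
That remains the longest chain; total 21 days.

21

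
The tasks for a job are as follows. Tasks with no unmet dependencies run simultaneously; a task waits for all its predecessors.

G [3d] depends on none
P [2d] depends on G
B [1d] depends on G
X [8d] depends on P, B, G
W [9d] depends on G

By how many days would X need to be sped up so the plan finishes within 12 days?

Current finish: 13 days; target: 12.
X is on every critical path, so each day cut from X cuts the finish by one (this holds down to a finish of 12).
Need 13 − 12 = 1 day off X → X becomes 7 days, finish becomes 12.

1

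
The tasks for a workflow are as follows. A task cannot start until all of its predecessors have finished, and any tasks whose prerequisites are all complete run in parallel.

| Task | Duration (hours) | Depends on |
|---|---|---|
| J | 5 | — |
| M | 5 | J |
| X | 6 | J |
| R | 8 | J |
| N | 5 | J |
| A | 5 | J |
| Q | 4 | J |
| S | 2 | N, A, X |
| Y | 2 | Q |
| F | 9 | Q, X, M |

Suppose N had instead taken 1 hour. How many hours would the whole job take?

The binding path is J→X→F = 5+6+9 = 20; finish at 20 hours.
N has 8 hours of float (longest path through it is 12).
That remains the longest chain; total 20 hours.

20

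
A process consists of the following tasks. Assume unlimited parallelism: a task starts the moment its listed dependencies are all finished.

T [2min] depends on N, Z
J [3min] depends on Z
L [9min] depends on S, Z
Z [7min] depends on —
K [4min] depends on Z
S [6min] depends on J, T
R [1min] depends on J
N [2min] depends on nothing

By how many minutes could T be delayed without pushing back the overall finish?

Z→J→S→L = 7+3+6+9 = 25 sets the makespan at 25 minutes.
T finishes as early as 9 and must finish by 10.
So T can slip 10 − 9 = 1 minute.

1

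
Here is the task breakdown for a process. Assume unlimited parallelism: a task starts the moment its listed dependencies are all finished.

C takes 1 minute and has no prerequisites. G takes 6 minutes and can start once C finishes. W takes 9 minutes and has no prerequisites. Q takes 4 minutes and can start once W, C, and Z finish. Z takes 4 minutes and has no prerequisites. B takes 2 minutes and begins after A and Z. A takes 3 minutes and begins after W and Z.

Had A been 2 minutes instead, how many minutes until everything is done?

13

Actual critical path: W→A→B = 9+3+2 = 14 ⇒ 14 minutes.
Since A is critical, the -1 change carries straight to that chain (now 13 minutes).
No other chain overtakes it, so the finish is 13 minutes.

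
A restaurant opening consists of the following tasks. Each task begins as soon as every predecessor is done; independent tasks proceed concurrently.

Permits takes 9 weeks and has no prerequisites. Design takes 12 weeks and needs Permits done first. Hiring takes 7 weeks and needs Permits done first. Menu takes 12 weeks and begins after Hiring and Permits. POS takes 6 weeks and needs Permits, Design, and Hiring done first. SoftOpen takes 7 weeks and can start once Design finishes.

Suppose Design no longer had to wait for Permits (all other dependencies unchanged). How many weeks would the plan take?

With the dependency in place, Permits→Design→SoftOpen = 9+12+7 = 28 sets the finish at 28 weeks.
Without Permits→Design, Design's earliest start moves from 9 to 0.
After: Permits→Hiring→Menu = 9+7+12 = 28 → 28 weeks.

28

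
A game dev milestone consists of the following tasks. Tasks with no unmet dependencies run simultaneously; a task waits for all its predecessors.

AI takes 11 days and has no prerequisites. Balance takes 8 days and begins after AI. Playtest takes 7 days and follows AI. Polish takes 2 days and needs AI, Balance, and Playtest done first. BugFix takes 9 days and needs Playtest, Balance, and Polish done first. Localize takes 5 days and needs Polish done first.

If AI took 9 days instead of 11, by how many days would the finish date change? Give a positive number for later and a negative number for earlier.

Actual critical path: AI→Balance→Polish→BugFix = 11+8+2+9 = 30 ⇒ 30 days.
AI lies on that path, so at 9 days the path becomes 28 days.
That remains the longest chain; total 28 days.
Change in finish: 28 − 30 = -2 days.

-2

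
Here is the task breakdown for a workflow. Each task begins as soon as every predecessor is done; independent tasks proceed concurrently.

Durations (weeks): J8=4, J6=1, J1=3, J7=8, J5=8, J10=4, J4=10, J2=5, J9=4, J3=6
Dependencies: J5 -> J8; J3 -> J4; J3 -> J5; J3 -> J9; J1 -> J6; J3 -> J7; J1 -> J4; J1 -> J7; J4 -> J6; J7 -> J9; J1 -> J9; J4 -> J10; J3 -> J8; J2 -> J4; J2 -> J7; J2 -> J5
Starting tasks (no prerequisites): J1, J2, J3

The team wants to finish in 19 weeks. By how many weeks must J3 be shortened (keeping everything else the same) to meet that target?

Current finish: 20 weeks; target: 19.
J3 is on every critical path, so each week cut from J3 cuts the finish by one (this holds down to a finish of 19).
Need 20 − 19 = 1 week off J3 → J3 becomes 5 weeks, finish becomes 19.

1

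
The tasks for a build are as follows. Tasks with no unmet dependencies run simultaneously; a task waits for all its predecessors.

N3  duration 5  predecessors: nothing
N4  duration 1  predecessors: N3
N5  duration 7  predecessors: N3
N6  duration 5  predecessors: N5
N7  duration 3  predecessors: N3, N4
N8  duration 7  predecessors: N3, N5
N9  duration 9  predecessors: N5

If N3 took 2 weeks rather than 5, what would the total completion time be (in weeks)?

As given, the longest chain is N3→N5→N9 = 5+7+9 = 21, so the finish is 21 weeks.
Since N3 is critical, the -3 change carries straight to that chain (now 18 weeks).
No other chain overtakes it, so the finish is 18 weeks.

18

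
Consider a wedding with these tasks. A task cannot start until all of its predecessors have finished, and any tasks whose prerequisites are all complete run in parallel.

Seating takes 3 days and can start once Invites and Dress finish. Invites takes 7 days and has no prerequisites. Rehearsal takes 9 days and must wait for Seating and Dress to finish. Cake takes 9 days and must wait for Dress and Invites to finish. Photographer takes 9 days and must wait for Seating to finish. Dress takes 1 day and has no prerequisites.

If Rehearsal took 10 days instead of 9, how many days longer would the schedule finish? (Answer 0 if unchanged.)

1

As given, the longest chain is Invites→Seating→Rehearsal = 7+3+9 = 19, so the finish is 19 days.
Rehearsal is on the critical path; changing it to 10 makes that path 20 days.
That remains the longest chain; total 20 days.
Change in finish: 20 − 19 = +1 days.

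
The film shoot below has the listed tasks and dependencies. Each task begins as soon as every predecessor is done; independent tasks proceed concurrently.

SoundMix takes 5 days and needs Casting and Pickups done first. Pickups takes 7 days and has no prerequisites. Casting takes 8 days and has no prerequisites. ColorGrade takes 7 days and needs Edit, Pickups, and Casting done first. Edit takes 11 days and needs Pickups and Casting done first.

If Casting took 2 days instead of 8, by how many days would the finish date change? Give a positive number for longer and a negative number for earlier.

-1

Baseline: Casting→Edit→ColorGrade = 8+11+7 = 26 → 26 days.
Since Casting is critical, the -6 change carries straight to that chain (now 20 days).
New critical path: Pickups→Edit→ColorGrade = 7+11+7 = 25 ⇒ 25 days.
Change in finish: 25 − 26 = -1 days.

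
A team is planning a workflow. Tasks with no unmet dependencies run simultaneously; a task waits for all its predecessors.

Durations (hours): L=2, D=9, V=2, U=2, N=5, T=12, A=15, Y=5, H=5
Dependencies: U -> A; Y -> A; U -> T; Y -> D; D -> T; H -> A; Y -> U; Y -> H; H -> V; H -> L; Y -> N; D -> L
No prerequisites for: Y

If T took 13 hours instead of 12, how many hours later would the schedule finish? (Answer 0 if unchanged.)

1

As given, the longest chain is Y→D→T = 5+9+12 = 26, so the finish is 26 hours.
T is on the critical path; changing it to 13 makes that path 27 hours.
That remains the longest chain; total 27 hours.
Change in finish: 27 − 26 = +1 hours.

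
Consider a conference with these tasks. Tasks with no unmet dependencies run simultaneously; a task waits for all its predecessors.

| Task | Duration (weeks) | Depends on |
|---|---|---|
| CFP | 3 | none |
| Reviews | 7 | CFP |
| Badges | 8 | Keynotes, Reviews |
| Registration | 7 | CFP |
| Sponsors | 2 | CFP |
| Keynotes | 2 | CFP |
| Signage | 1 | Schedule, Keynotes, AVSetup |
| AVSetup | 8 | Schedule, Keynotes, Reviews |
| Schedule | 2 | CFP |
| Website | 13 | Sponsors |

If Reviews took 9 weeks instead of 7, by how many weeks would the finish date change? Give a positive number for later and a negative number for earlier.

Actual critical path: CFP→Reviews→AVSetup→Signage = 3+7+8+1 = 19 ⇒ 19 weeks.
Since Reviews is critical, the +2 change carries straight to that chain (now 21 weeks).
That remains the longest chain; total 21 weeks.
Change in finish: 21 − 19 = +2 weeks.

2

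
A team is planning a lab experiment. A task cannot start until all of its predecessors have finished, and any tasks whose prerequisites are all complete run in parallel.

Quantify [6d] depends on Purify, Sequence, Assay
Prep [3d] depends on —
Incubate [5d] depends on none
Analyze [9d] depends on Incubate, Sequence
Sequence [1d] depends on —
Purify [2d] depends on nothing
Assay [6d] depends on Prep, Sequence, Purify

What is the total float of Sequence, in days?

2

Prep→Assay→Quantify = 3+6+6 = 15 sets the makespan at 15 days.
Sequence finishes as early as 1 and must finish by 3.
So Sequence can slip 3 − 1 = 2 days.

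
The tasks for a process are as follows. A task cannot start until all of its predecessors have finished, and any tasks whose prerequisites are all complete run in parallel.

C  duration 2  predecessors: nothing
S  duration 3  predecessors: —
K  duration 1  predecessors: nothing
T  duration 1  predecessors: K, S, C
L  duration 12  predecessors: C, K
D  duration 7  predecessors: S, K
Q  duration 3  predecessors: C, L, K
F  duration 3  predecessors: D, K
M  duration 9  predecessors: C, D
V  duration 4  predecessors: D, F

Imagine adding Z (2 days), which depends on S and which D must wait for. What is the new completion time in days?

21

Originally the job takes 19 days.
With Z inserted, D now waits for max(S, K, Z).
New critical path: S→Z→D→M = 3+2+7+9 = 21 ⇒ 21 days.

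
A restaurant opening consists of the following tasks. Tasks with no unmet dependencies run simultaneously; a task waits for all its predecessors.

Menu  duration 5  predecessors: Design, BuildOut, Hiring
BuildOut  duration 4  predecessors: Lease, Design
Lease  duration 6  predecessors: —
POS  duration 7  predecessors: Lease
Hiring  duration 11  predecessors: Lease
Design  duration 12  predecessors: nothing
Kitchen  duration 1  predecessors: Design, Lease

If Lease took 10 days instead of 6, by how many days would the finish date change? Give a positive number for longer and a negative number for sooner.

Actual critical path: Lease→Hiring→Menu = 6+11+5 = 22 ⇒ 22 days.
Lease is on the critical path; changing it to 10 makes that path 26 days.
The critical path is still Lease→Hiring→Menu; finish is now 26 days.
Change in finish: 26 − 22 = +4 days.

4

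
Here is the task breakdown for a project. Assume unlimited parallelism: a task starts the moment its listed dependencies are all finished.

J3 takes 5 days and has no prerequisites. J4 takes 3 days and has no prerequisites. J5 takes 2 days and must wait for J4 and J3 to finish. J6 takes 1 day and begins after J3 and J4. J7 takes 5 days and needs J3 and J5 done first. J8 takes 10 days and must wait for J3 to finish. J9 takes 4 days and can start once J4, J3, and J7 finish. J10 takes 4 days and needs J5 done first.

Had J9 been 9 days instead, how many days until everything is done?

Baseline: J3→J5→J7→J9 = 5+2+5+4 = 16 → 16 days.
Since J9 is critical, the +5 change carries straight to that chain (now 21 days).
No other chain overtakes it, so the finish is 21 days.

21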